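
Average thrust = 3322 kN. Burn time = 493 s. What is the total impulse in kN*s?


It = 3322 * 493 = 1637746 kN*s

1637746 kN*s


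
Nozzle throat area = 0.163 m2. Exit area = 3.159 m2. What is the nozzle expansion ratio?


AR = 3.159 / 0.163 = 19.4

19.4


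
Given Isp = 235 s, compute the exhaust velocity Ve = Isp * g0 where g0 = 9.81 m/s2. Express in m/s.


Ve = Isp * g0 = 235 * 9.81 = 2305.3 m/s

2305.3 m/s


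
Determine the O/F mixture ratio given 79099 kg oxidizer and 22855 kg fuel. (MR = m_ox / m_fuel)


MR = 79099 / 22855 = 3.46

3.46


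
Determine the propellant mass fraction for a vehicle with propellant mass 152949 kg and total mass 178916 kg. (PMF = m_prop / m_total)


PMF = 152949 / 178916 = 0.855

0.855


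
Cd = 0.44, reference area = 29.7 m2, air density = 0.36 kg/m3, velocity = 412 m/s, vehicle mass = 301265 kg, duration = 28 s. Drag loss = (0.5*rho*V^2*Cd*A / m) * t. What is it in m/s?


D = 0.5 * 0.36 * 412^2 * 0.44 * 29.7 = 399278.63 N
a = 399278.63 / 301265 = 1.3253 m/s2
dV = 1.3253 * 28 = 37.1 m/s

37.1 m/s


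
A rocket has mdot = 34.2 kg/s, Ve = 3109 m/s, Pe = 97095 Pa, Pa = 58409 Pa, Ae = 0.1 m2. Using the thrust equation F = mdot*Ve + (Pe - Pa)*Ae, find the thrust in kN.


F = 34.2 * 3109 + (97095 - 58409) * 0.1 = 110196.0 N = 110.2 kN

110.2 kN


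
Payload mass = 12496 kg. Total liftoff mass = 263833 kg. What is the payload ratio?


PR = 12496 / 263833 = 0.0474

0.0474


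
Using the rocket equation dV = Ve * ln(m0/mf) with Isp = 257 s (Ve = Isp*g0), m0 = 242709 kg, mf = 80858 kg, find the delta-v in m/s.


Ve = 257 * 9.81 = 2521.17 m/s
dV = 2521.17 * ln(242709/80858) = 2771 m/s

2771 m/s


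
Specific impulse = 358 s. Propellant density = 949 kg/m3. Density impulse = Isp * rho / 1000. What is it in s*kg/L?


rho*Isp = 358 * 949 / 1000 = 340 s*kg/L

340 s*kg/L


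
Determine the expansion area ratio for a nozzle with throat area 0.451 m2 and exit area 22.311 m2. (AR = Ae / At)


AR = 22.311 / 0.451 = 49.5

49.5


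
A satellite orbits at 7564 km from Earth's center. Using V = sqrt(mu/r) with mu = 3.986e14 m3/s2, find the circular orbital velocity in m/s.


V = sqrt(3.986e14 / 7564000) = 7259 m/s

7259 m/s


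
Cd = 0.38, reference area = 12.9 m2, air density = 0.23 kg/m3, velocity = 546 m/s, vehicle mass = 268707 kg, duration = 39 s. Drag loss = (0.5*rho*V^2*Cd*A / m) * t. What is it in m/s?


D = 0.5 * 0.23 * 546^2 * 0.38 * 12.9 = 168056.93 N
a = 168056.93 / 268707 = 0.6254 m/s2
dV = 0.6254 * 39 = 24.4 m/s

24.4 m/s


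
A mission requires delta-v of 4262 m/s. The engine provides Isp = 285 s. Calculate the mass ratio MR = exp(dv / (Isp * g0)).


Ve = 285 * 9.81 = 2795.85 m/s
MR = exp(4262 / 2795.85) = 4.592

4.592


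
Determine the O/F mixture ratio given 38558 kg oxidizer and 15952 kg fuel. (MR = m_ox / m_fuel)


MR = 38558 / 15952 = 2.42

2.42


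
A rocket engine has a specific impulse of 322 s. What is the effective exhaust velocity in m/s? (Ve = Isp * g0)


Ve = Isp * g0 = 322 * 9.81 = 3158.8 m/s

3158.8 m/s


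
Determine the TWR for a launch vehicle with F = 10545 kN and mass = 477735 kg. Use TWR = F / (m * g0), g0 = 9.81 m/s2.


TWR = 10545000 / (477735 * 9.81) = 2.25

2.25


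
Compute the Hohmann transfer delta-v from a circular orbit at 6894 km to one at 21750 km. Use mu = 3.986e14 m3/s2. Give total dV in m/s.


V1 = sqrt(mu/r1) = 7603.84 m/s
dV1 = V1*(sqrt(2*r2/(r1+r2)) - 1) = 1766.62 m/s
V2 = sqrt(mu/r2) = 4280.94 m/s
dV2 = V2*(1 - sqrt(2*r1/(r1+r2))) = 1310.83 m/s
Total dV = 3077 m/s

3077 m/s


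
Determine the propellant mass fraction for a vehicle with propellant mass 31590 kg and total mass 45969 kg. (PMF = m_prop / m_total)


PMF = 31590 / 45969 = 0.687

0.687


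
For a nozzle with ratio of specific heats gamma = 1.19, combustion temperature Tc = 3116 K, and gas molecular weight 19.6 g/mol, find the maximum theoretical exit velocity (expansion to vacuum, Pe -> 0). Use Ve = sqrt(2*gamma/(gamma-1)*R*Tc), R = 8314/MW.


R = 8314 / 19.6 = 424.18 J/(kg.K)
Ve = sqrt(2 * 1.19 / (1.19 - 1) * 424.18 * 3116) = 4069 m/s

4069 m/s


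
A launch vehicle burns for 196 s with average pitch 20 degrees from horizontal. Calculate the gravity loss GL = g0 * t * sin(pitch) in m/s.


GL = 9.81 * 196 * sin(20 deg) = 658 m/s

658 m/s


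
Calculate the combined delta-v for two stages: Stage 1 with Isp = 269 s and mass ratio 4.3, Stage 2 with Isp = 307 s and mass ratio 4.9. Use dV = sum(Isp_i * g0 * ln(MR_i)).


dV1 = 269 * 9.81 * ln(4.3) = 3849.1 m/s
dV2 = 307 * 9.81 * ln(4.9) = 4786.3 m/s
Total dV = 3849.1 + 4786.3 = 8635.4 m/s ~ 8635 m/s

8635 m/s


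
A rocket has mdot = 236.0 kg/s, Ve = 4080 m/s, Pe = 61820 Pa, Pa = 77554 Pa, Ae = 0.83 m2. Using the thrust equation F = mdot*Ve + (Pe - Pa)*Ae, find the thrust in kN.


F = 236.0 * 4080 + (61820 - 77554) * 0.83 = 949821.0 N = 949.8 kN

949.8 kN


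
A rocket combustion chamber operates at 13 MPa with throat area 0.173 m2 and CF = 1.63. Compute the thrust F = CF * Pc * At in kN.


F = 1.63 * 13e6 * 0.173 = 3.6659e+06 N = 3665.9 kN

3665.9 kN


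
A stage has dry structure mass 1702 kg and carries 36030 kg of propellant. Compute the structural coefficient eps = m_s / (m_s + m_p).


eps = 1702 / (1702 + 36030) = 0.0451

0.0451


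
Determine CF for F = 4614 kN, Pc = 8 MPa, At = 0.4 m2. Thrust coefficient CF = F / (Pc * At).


CF = 4614000 / (8e6 * 0.4) = 1.44

1.44


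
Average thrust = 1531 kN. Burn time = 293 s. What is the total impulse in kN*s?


It = 1531 * 293 = 448583 kN*s

448583 kN*s


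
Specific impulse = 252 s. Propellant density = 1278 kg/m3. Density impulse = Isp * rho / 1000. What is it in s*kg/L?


rho*Isp = 252 * 1278 / 1000 = 322 s*kg/L

322 s*kg/L


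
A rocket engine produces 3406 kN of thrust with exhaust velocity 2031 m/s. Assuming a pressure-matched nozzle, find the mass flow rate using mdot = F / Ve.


mdot = F / Ve = 3406000 / 2031 = 1677.0 kg/s

1677.0 kg/s


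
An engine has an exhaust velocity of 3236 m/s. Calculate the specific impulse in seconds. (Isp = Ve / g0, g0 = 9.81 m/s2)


Isp = Ve / g0 = 3236 / 9.81 = 329.9 s

329.9 s


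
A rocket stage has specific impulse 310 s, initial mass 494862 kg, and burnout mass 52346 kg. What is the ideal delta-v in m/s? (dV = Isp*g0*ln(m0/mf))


Ve = 310 * 9.81 = 3041.1 m/s
dV = 3041.1 * ln(494862/52346) = 6832 m/s

6832 m/s


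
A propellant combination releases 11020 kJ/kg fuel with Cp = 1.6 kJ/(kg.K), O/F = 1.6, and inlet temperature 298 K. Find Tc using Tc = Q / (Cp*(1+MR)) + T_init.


Tc = 11020 / (1.6 * (1 + 1.6)) + 298 = 2947 K

2947 K


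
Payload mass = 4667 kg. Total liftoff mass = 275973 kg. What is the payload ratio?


PR = 4667 / 275973 = 0.0169

0.0169


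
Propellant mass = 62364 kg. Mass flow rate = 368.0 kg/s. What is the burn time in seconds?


tb = 62364 / 368.0 = 169.5 s

169.5 s


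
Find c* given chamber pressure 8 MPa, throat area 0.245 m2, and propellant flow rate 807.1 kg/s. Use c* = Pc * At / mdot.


c* = 8e6 * 0.245 / 807.1 = 2428 m/s

2428 m/s


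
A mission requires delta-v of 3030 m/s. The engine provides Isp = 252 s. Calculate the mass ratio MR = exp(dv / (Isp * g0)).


Ve = 252 * 9.81 = 2472.12 m/s
MR = exp(3030 / 2472.12) = 3.406

3.406


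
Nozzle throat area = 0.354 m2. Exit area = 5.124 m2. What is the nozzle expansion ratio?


AR = 5.124 / 0.354 = 14.5

14.5


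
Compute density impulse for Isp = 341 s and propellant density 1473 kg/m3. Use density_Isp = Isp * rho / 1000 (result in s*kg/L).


rho*Isp = 341 * 1473 / 1000 = 502 s*kg/L

502 s*kg/L


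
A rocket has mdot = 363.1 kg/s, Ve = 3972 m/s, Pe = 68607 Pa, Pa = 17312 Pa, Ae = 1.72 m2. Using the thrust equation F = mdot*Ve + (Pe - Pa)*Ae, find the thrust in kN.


F = 363.1 * 3972 + (68607 - 17312) * 1.72 = 1.5305e+06 N = 1530.5 kN

1530.5 kN


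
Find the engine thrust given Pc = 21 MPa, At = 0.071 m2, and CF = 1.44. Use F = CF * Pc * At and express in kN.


F = 1.44 * 21e6 * 0.071 = 2.1470e+06 N = 2147.0 kN

2147.0 kN


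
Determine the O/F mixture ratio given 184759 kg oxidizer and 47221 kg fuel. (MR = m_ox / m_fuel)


MR = 184759 / 47221 = 3.91

3.91


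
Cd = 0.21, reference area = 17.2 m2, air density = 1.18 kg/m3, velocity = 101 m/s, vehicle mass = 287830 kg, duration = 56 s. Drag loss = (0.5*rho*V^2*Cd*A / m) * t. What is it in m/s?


D = 0.5 * 1.18 * 101^2 * 0.21 * 17.2 = 21739.15 N
a = 21739.15 / 287830 = 0.0755 m/s2
dV = 0.0755 * 56 = 4.2 m/s

4.2 m/s


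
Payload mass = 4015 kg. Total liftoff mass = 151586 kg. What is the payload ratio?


PR = 4015 / 151586 = 0.0265

0.0265


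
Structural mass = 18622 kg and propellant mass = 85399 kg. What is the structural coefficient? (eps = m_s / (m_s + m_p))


eps = 18622 / (18622 + 85399) = 0.179

0.179


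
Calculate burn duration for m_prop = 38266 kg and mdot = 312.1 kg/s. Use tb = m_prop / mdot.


tb = 38266 / 312.1 = 122.6 s

122.6 s


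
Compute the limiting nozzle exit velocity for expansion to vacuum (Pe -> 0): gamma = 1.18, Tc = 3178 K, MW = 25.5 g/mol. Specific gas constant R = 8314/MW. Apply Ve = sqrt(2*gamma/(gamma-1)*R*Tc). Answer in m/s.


R = 8314 / 25.5 = 326.04 J/(kg.K)
Ve = sqrt(2 * 1.18 / (1.18 - 1) * 326.04 * 3178) = 3686 m/s

3686 m/s


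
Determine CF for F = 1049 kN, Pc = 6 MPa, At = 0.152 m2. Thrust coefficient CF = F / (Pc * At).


CF = 1049000 / (6e6 * 0.152) = 1.15

1.15


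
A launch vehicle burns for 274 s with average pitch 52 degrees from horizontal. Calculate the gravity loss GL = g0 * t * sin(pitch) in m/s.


GL = 9.81 * 274 * sin(52 deg) = 2118 m/s

2118 m/s


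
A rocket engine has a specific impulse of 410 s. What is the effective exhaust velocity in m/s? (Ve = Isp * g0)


Ve = Isp * g0 = 410 * 9.81 = 4022.1 m/s

4022.1 m/s


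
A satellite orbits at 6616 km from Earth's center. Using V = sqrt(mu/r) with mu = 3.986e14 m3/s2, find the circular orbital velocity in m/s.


V = sqrt(3.986e14 / 6616000) = 7762 m/s

7762 m/s


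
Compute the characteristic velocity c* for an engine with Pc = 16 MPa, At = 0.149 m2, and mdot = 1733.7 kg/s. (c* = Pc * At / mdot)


c* = 16e6 * 0.149 / 1733.7 = 1375 m/s

1375 m/s


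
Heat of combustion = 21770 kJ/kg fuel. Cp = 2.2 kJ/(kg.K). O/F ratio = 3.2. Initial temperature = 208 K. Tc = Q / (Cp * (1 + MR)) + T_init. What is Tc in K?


Tc = 21770 / (2.2 * (1 + 3.2)) + 208 = 2564 K

2564 K


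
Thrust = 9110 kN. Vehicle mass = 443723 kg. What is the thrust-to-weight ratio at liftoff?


TWR = 9110000 / (443723 * 9.81) = 2.09

2.09


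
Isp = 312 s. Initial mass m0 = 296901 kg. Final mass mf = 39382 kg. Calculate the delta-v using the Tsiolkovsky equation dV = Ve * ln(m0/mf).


Ve = 312 * 9.81 = 3060.72 m/s
dV = 3060.72 * ln(296901/39382) = 6183 m/s

6183 m/s


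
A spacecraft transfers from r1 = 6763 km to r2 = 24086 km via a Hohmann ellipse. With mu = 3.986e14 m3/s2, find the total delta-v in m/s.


V1 = sqrt(mu/r1) = 7677.13 m/s
dV1 = V1*(sqrt(2*r2/(r1+r2)) - 1) = 1916.34 m/s
V2 = sqrt(mu/r2) = 4068.05 m/s
dV2 = V2*(1 - sqrt(2*r1/(r1+r2))) = 1374.34 m/s
Total dV = 3291 m/s

3291 m/s


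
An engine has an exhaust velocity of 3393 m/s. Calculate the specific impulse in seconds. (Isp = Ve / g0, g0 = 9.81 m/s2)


Isp = Ve / g0 = 3393 / 9.81 = 345.9 s

345.9 s


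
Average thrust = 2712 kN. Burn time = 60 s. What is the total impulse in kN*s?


It = 2712 * 60 = 162720 kN*s

162720 kN*s


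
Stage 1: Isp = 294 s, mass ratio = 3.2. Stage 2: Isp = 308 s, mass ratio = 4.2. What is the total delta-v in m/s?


dV1 = 294 * 9.81 * ln(3.2) = 3354.7 m/s
dV2 = 308 * 9.81 * ln(4.2) = 4336.1 m/s
Total dV = 3354.7 + 4336.1 = 7690.8 m/s ~ 7691 m/s

7691 m/s


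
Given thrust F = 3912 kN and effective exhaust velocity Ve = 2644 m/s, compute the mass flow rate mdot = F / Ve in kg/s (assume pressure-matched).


mdot = F / Ve = 3912000 / 2644 = 1479.6 kg/s

1479.6 kg/s


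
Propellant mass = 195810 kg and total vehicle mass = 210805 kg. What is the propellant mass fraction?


PMF = 195810 / 210805 = 0.929

0.929


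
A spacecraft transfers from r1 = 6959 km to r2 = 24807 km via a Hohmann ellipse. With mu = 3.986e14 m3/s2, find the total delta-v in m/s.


V1 = sqrt(mu/r1) = 7568.25 m/s
dV1 = V1*(sqrt(2*r2/(r1+r2)) - 1) = 1890.12 m/s
V2 = sqrt(mu/r2) = 4008.5 m/s
dV2 = V2*(1 - sqrt(2*r1/(r1+r2))) = 1355.18 m/s
Total dV = 3245 m/s

3245 m/s


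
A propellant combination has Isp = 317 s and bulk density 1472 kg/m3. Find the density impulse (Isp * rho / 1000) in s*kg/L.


rho*Isp = 317 * 1472 / 1000 = 467 s*kg/L

467 s*kg/L


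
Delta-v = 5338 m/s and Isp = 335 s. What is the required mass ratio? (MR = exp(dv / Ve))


Ve = 335 * 9.81 = 3286.35 m/s
MR = exp(5338 / 3286.35) = 5.075

5.075


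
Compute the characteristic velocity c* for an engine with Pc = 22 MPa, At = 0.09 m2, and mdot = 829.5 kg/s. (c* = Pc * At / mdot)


c* = 22e6 * 0.09 / 829.5 = 2387 m/s

2387 m/s


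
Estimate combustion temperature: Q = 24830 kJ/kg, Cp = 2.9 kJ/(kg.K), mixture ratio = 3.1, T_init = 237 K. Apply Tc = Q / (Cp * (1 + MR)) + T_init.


Tc = 24830 / (2.9 * (1 + 3.1)) + 237 = 2325 K

2325 K


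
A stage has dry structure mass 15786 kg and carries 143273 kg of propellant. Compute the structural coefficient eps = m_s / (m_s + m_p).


eps = 15786 / (15786 + 143273) = 0.0992

0.0992


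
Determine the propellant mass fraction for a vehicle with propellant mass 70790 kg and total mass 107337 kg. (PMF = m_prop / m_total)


PMF = 70790 / 107337 = 0.66

0.66


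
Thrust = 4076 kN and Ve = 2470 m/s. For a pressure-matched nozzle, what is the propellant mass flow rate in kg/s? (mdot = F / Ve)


mdot = F / Ve = 4076000 / 2470 = 1650.2 kg/s

1650.2 kg/s


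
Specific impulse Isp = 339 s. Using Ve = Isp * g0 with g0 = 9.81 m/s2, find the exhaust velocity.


Ve = Isp * g0 = 339 * 9.81 = 3325.6 m/s

3325.6 m/s


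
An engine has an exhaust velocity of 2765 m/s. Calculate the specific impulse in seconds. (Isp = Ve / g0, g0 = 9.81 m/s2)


Isp = Ve / g0 = 2765 / 9.81 = 281.9 s

281.9 s


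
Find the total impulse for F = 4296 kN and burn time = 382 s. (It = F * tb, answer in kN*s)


It = 4296 * 382 = 1641072 kN*s

1641072 kN*s


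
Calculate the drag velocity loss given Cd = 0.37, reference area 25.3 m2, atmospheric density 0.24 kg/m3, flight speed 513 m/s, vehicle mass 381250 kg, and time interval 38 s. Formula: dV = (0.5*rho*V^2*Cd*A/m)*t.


D = 0.5 * 0.24 * 513^2 * 0.37 * 25.3 = 295623.0 N
a = 295623.0 / 381250 = 0.7754 m/s2
dV = 0.7754 * 38 = 29.5 m/s

29.5 m/s


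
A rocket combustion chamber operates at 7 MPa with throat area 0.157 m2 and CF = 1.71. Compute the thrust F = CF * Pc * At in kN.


F = 1.71 * 7e6 * 0.157 = 1.8793e+06 N = 1879.3 kN

1879.3 kN


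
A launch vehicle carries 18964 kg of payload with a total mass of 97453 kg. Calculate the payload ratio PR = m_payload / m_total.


PR = 18964 / 97453 = 0.1946

0.1946


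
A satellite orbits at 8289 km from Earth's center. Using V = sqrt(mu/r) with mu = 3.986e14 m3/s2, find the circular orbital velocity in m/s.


V = sqrt(3.986e14 / 8289000) = 6935 m/s

6935 m/s


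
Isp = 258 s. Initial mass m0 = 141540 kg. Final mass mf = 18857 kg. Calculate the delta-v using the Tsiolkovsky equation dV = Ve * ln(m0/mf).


Ve = 258 * 9.81 = 2530.98 m/s
dV = 2530.98 * ln(141540/18857) = 5102 m/s

5102 m/s


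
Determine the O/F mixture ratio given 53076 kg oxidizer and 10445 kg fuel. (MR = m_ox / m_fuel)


MR = 53076 / 10445 = 5.08

5.08


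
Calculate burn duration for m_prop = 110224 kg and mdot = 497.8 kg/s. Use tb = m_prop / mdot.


tb = 110224 / 497.8 = 221.4 s

221.4 s


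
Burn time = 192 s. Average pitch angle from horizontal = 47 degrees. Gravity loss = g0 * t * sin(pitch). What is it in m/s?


GL = 9.81 * 192 * sin(47 deg) = 1378 m/s

1378 m/s


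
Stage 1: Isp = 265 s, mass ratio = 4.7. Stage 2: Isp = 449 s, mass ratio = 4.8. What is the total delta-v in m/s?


dV1 = 265 * 9.81 * ln(4.7) = 4023.1 m/s
dV2 = 449 * 9.81 * ln(4.8) = 6909.3 m/s
Total dV = 4023.1 + 6909.3 = 10932.4 m/s ~ 10932 m/s

10932 m/s


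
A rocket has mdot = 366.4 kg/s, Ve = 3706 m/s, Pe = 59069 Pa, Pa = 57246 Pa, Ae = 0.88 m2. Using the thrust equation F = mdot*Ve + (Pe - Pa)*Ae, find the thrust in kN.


F = 366.4 * 3706 + (59069 - 57246) * 0.88 = 1.3595e+06 N = 1359.5 kN

1359.5 kN


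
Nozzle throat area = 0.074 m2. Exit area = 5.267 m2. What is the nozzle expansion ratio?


AR = 5.267 / 0.074 = 71.2

71.2


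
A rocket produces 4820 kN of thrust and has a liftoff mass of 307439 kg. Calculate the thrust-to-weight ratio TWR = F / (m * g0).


TWR = 4820000 / (307439 * 9.81) = 1.6

1.6


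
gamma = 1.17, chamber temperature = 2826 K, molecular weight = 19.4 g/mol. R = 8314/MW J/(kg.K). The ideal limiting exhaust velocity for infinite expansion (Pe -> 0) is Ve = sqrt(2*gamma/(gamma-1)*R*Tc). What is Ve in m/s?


R = 8314 / 19.4 = 428.56 J/(kg.K)
Ve = sqrt(2 * 1.17 / (1.17 - 1) * 428.56 * 2826) = 4083 m/s

4083 m/s


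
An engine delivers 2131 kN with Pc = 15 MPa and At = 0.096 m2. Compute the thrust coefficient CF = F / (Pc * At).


CF = 2131000 / (15e6 * 0.096) = 1.48

1.48


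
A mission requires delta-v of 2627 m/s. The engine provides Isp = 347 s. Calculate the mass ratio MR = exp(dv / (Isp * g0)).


Ve = 347 * 9.81 = 3404.07 m/s
MR = exp(2627 / 3404.07) = 2.163

2.163


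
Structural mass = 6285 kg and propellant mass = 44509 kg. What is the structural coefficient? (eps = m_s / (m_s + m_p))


eps = 6285 / (6285 + 44509) = 0.1237

0.1237


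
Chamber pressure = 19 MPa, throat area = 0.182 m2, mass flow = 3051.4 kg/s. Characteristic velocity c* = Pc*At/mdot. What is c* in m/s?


c* = 19e6 * 0.182 / 3051.4 = 1133 m/s

1133 m/s


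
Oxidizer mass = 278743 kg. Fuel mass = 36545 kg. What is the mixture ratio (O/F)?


MR = 278743 / 36545 = 7.63

7.63


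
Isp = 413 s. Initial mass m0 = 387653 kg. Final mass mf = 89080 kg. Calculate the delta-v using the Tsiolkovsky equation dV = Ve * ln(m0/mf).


Ve = 413 * 9.81 = 4051.53 m/s
dV = 4051.53 * ln(387653/89080) = 5958 m/s

5958 m/s


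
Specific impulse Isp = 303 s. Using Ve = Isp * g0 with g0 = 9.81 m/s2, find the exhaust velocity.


Ve = Isp * g0 = 303 * 9.81 = 2972.4 m/s

2972.4 m/s


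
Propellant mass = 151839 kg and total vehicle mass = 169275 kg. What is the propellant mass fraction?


PMF = 151839 / 169275 = 0.897

0.897


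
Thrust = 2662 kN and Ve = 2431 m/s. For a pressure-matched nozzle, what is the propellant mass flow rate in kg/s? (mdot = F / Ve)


mdot = F / Ve = 2662000 / 2431 = 1095.0 kg/s

1095.0 kg/s


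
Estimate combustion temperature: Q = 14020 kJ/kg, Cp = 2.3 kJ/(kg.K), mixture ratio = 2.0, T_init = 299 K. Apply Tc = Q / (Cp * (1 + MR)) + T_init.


Tc = 14020 / (2.3 * (1 + 2.0)) + 299 = 2331 K

2331 K


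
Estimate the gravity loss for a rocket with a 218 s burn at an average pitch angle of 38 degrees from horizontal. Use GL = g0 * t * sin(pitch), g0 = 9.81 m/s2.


GL = 9.81 * 218 * sin(38 deg) = 1317 m/s

1317 m/s


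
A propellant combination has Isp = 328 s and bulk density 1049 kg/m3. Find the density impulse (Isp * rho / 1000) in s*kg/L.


rho*Isp = 328 * 1049 / 1000 = 344 s*kg/L

344 s*kg/L


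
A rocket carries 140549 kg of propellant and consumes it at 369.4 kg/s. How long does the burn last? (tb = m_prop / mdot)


tb = 140549 / 369.4 = 380.5 s

380.5 s


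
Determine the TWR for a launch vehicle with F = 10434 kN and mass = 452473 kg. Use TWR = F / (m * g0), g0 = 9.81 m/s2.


TWR = 10434000 / (452473 * 9.81) = 2.35

2.35


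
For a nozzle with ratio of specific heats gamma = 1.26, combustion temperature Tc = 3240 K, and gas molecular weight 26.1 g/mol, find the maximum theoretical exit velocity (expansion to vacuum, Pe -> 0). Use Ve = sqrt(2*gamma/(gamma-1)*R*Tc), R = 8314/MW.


R = 8314 / 26.1 = 318.54 J/(kg.K)
Ve = sqrt(2 * 1.26 / (1.26 - 1) * 318.54 * 3240) = 3163 m/s

3163 m/s


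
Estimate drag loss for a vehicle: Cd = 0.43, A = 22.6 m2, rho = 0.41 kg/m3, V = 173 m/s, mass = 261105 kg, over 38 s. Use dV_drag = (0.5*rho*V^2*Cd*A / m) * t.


D = 0.5 * 0.41 * 173^2 * 0.43 * 22.6 = 59624.25 N
a = 59624.25 / 261105 = 0.2284 m/s2
dV = 0.2284 * 38 = 8.7 m/s

8.7 m/s


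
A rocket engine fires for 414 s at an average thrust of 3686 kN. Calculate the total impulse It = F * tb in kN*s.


It = 3686 * 414 = 1526004 kN*s

1526004 kN*s


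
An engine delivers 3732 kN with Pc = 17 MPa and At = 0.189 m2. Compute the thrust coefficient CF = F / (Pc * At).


CF = 3732000 / (17e6 * 0.189) = 1.16

1.16


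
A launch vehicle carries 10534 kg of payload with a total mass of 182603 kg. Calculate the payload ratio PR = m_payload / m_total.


PR = 10534 / 182603 = 0.0577

0.0577


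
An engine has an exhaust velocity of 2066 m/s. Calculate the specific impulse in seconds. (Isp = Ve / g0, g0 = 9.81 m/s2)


Isp = Ve / g0 = 2066 / 9.81 = 210.6 s

210.6 s


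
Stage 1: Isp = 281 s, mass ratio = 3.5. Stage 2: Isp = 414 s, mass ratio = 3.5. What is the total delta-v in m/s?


dV1 = 281 * 9.81 * ln(3.5) = 3453.4 m/s
dV2 = 414 * 9.81 * ln(3.5) = 5087.9 m/s
Total dV = 3453.4 + 5087.9 = 8541.3 m/s ~ 8541 m/s

8541 m/s


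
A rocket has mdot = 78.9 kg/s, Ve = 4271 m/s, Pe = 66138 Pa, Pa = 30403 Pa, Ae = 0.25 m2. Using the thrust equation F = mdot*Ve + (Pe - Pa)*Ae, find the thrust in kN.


F = 78.9 * 4271 + (66138 - 30403) * 0.25 = 345916.0 N = 345.9 kN

345.9 kN


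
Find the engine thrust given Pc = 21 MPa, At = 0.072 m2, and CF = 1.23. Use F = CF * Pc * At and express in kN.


F = 1.23 * 21e6 * 0.072 = 1.8598e+06 N = 1859.8 kN

1859.8 kN


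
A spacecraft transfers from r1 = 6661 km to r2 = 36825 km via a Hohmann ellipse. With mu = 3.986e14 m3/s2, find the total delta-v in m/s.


V1 = sqrt(mu/r1) = 7735.69 m/s
dV1 = V1*(sqrt(2*r2/(r1+r2)) - 1) = 2331.56 m/s
V2 = sqrt(mu/r2) = 3290.01 m/s
dV2 = V2*(1 - sqrt(2*r1/(r1+r2))) = 1469.02 m/s
Total dV = 3801 m/s

3801 m/s


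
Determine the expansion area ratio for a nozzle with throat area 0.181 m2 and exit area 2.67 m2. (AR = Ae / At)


AR = 2.67 / 0.181 = 14.8

14.8


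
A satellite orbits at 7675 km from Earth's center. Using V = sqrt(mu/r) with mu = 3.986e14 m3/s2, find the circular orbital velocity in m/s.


V = sqrt(3.986e14 / 7675000) = 7207 m/s

7207 m/s


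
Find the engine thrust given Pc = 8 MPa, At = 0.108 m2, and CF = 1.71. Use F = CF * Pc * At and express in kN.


F = 1.71 * 8e6 * 0.108 = 1.4774e+06 N = 1477.4 kN

1477.4 kN


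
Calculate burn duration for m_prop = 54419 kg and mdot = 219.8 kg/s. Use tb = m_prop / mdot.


tb = 54419 / 219.8 = 247.6 s

247.6 s


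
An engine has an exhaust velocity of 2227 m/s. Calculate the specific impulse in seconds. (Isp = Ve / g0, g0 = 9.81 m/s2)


Isp = Ve / g0 = 2227 / 9.81 = 227.0 s

227.0 s


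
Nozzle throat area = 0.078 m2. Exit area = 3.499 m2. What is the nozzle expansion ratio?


AR = 3.499 / 0.078 = 44.9

44.9


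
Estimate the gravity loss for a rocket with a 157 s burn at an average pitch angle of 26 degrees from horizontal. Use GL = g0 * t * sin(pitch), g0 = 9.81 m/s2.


GL = 9.81 * 157 * sin(26 deg) = 675 m/s

675 m/s


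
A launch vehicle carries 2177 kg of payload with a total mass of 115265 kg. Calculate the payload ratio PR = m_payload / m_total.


PR = 2177 / 115265 = 0.0189

0.0189


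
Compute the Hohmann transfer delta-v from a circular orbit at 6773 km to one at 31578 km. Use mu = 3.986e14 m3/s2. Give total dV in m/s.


V1 = sqrt(mu/r1) = 7671.46 m/s
dV1 = V1*(sqrt(2*r2/(r1+r2)) - 1) = 2173.12 m/s
V2 = sqrt(mu/r2) = 3552.85 m/s
dV2 = V2*(1 - sqrt(2*r1/(r1+r2))) = 1441.33 m/s
Total dV = 3614 m/s

3614 m/s


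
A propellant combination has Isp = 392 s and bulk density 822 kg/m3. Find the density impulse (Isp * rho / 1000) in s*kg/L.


rho*Isp = 392 * 822 / 1000 = 322 s*kg/L

322 s*kg/L


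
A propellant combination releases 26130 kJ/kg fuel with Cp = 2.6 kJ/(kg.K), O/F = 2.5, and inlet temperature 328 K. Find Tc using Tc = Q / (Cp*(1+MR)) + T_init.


Tc = 26130 / (2.6 * (1 + 2.5)) + 328 = 3199 K

3199 K


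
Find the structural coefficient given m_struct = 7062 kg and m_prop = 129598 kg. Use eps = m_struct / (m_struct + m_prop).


eps = 7062 / (7062 + 129598) = 0.0517

0.0517


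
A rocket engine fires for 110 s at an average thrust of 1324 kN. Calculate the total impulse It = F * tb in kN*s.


It = 1324 * 110 = 145640 kN*s

145640 kN*s


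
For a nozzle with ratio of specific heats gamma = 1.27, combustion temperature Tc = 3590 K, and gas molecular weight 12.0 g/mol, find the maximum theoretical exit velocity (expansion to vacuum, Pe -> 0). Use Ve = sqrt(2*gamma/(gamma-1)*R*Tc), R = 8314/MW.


R = 8314 / 12.0 = 692.83 J/(kg.K)
Ve = sqrt(2 * 1.27 / (1.27 - 1) * 692.83 * 3590) = 4837 m/s

4837 m/s


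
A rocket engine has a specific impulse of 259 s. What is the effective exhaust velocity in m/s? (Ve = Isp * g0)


Ve = Isp * g0 = 259 * 9.81 = 2540.8 m/s

2540.8 m/s


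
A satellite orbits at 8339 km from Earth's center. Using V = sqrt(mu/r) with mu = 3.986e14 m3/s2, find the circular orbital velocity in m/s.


V = sqrt(3.986e14 / 8339000) = 6914 m/s

6914 m/s


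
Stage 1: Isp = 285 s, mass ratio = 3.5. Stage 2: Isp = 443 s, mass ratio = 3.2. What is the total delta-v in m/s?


dV1 = 285 * 9.81 * ln(3.5) = 3502.5 m/s
dV2 = 443 * 9.81 * ln(3.2) = 5054.9 m/s
Total dV = 3502.5 + 5054.9 = 8557.4 m/s ~ 8557 m/s

8557 m/s


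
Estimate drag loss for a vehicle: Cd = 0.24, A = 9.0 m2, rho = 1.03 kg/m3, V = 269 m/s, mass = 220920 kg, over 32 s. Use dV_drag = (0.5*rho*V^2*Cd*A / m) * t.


D = 0.5 * 1.03 * 269^2 * 0.24 * 9.0 = 80494.38 N
a = 80494.38 / 220920 = 0.3644 m/s2
dV = 0.3644 * 32 = 11.7 m/s

11.7 m/s


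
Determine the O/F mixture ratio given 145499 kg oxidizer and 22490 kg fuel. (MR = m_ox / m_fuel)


MR = 145499 / 22490 = 6.47

6.47


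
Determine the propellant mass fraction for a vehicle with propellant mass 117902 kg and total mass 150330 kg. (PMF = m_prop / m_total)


PMF = 117902 / 150330 = 0.784

0.784


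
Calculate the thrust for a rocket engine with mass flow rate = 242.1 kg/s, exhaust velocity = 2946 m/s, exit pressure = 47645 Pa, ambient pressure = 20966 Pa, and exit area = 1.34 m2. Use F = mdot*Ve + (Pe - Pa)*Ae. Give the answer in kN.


F = 242.1 * 2946 + (47645 - 20966) * 1.34 = 748976.0 N = 749.0 kN

749.0 kN


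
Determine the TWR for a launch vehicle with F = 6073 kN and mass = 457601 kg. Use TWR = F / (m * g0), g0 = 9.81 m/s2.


TWR = 6073000 / (457601 * 9.81) = 1.35

1.35


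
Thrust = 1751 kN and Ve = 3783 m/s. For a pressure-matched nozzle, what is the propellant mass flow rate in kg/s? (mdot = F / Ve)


mdot = F / Ve = 1751000 / 3783 = 462.9 kg/s

462.9 kg/s


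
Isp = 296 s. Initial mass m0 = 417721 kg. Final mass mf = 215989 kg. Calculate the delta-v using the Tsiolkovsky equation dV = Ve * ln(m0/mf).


Ve = 296 * 9.81 = 2903.76 m/s
dV = 2903.76 * ln(417721/215989) = 1915 m/s

1915 m/s


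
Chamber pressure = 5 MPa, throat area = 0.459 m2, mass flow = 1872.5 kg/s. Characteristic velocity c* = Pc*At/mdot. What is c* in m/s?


c* = 5e6 * 0.459 / 1872.5 = 1226 m/s

1226 m/s


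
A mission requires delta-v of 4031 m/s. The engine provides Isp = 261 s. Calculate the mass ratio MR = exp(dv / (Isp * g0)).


Ve = 261 * 9.81 = 2560.41 m/s
MR = exp(4031 / 2560.41) = 4.828

4.828


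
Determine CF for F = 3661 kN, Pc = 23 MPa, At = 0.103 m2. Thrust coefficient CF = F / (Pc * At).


CF = 3661000 / (23e6 * 0.103) = 1.55

1.55


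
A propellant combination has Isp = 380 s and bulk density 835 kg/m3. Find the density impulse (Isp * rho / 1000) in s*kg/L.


rho*Isp = 380 * 835 / 1000 = 317 s*kg/L

317 s*kg/L


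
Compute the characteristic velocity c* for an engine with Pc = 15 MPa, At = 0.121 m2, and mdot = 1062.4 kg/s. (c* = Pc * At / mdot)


c* = 15e6 * 0.121 / 1062.4 = 1708 m/s

1708 m/s


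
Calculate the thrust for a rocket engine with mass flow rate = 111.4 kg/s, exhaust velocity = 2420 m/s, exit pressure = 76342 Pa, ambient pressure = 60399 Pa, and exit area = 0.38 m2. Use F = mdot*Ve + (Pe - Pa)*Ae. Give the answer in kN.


F = 111.4 * 2420 + (76342 - 60399) * 0.38 = 275646.0 N = 275.6 kN

275.6 kN


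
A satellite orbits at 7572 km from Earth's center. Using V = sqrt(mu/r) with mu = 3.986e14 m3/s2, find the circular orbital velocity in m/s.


V = sqrt(3.986e14 / 7572000) = 7255 m/s

7255 m/s


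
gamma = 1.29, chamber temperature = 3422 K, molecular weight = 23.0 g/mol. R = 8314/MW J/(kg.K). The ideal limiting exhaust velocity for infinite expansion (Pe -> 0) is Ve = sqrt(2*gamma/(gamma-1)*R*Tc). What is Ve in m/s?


R = 8314 / 23.0 = 361.48 J/(kg.K)
Ve = sqrt(2 * 1.29 / (1.29 - 1) * 361.48 * 3422) = 3317 m/s

3317 m/s


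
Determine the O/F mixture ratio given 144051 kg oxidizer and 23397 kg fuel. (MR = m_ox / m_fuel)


MR = 144051 / 23397 = 6.16

6.16


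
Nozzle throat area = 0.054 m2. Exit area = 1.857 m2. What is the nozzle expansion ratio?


AR = 1.857 / 0.054 = 34.4

34.4


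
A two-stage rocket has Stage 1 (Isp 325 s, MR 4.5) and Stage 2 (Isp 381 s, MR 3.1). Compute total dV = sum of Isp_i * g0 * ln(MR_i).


dV1 = 325 * 9.81 * ln(4.5) = 4795.4 m/s
dV2 = 381 * 9.81 * ln(3.1) = 4228.7 m/s
Total dV = 4795.4 + 4228.7 = 9024.1 m/s ~ 9024 m/s

9024 m/s


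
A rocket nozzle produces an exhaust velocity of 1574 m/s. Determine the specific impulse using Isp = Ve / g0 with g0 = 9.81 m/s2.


Isp = Ve / g0 = 1574 / 9.81 = 160.4 s

160.4 s


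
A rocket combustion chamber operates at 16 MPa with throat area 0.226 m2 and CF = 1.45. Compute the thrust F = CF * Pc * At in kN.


F = 1.45 * 16e6 * 0.226 = 5.2432e+06 N = 5243.2 kN

5243.2 kN


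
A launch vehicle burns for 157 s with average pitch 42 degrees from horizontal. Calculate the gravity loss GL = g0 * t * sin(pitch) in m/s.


GL = 9.81 * 157 * sin(42 deg) = 1031 m/s

1031 m/s


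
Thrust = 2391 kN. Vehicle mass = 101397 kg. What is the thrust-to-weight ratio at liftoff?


TWR = 2391000 / (101397 * 9.81) = 2.4

2.4


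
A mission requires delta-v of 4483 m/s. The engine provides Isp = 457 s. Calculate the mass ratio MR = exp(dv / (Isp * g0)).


Ve = 457 * 9.81 = 4483.17 m/s
MR = exp(4483 / 4483.17) = 2.718

2.718


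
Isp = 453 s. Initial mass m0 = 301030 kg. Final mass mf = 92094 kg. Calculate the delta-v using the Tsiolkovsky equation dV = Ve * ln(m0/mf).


Ve = 453 * 9.81 = 4443.93 m/s
dV = 4443.93 * ln(301030/92094) = 5263 m/s

5263 m/s


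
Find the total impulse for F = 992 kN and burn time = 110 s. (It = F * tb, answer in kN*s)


It = 992 * 110 = 109120 kN*s

109120 kN*s


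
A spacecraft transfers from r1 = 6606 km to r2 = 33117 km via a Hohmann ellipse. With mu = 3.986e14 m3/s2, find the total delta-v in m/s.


V1 = sqrt(mu/r1) = 7767.82 m/s
dV1 = V1*(sqrt(2*r2/(r1+r2)) - 1) = 2262.59 m/s
V2 = sqrt(mu/r2) = 3469.31 m/s
dV2 = V2*(1 - sqrt(2*r1/(r1+r2))) = 1468.5 m/s
Total dV = 3731 m/s

3731 m/s


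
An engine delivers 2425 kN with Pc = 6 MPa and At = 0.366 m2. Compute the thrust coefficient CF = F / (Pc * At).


CF = 2425000 / (6e6 * 0.366) = 1.1

1.1


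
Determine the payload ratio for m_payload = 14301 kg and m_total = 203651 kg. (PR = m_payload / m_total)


PR = 14301 / 203651 = 0.0702

0.0702


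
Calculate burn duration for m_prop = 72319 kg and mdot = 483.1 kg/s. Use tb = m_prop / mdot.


tb = 72319 / 483.1 = 149.7 s

149.7 s


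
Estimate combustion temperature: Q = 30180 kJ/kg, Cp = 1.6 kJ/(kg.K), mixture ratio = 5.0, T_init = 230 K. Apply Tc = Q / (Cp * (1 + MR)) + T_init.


Tc = 30180 / (1.6 * (1 + 5.0)) + 230 = 3374 K

3374 K


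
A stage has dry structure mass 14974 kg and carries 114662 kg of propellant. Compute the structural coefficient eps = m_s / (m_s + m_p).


eps = 14974 / (14974 + 114662) = 0.1155

0.1155


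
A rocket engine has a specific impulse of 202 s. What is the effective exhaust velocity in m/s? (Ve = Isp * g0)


Ve = Isp * g0 = 202 * 9.81 = 1981.6 m/s

1981.6 m/s


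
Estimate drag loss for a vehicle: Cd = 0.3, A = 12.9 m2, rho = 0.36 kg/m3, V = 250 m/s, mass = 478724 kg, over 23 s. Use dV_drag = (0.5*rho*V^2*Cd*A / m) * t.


D = 0.5 * 0.36 * 250^2 * 0.3 * 12.9 = 43537.5 N
a = 43537.5 / 478724 = 0.0909 m/s2
dV = 0.0909 * 23 = 2.1 m/s

2.1 m/s


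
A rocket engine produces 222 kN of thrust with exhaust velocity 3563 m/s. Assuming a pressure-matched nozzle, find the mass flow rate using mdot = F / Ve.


mdot = F / Ve = 222000 / 3563 = 62.3 kg/s

62.3 kg/s


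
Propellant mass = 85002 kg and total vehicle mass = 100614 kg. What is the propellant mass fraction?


PMF = 85002 / 100614 = 0.845

0.845


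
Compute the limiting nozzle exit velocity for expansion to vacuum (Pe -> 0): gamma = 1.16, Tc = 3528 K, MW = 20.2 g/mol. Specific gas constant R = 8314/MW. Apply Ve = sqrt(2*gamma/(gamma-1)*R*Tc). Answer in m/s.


R = 8314 / 20.2 = 411.58 J/(kg.K)
Ve = sqrt(2 * 1.16 / (1.16 - 1) * 411.58 * 3528) = 4589 m/s

4589 m/s


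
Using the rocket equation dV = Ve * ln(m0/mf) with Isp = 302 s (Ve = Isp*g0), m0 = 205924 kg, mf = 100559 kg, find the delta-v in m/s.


Ve = 302 * 9.81 = 2962.62 m/s
dV = 2962.62 * ln(205924/100559) = 2123 m/s

2123 m/s


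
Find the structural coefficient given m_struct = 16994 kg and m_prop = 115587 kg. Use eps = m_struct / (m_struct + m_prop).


eps = 16994 / (16994 + 115587) = 0.1282

0.1282


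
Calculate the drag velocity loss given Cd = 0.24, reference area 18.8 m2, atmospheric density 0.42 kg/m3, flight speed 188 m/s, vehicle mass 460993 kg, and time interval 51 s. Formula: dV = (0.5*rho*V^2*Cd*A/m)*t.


D = 0.5 * 0.42 * 188^2 * 0.24 * 18.8 = 33489.15 N
a = 33489.15 / 460993 = 0.0726 m/s2
dV = 0.0726 * 51 = 3.7 m/s

3.7 m/s


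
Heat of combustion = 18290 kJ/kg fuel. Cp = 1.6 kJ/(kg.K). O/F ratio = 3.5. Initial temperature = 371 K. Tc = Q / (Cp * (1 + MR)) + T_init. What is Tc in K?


Tc = 18290 / (1.6 * (1 + 3.5)) + 371 = 2911 K

2911 K


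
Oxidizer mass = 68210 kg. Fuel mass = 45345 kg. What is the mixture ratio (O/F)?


MR = 68210 / 45345 = 1.5

1.5


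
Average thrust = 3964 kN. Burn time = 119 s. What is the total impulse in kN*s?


It = 3964 * 119 = 471716 kN*s

471716 kN*s


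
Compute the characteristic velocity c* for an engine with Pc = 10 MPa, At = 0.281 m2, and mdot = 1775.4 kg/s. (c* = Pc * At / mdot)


c* = 10e6 * 0.281 / 1775.4 = 1583 m/s

1583 m/s


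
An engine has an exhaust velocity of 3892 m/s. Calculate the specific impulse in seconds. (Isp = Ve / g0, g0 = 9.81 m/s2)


Isp = Ve / g0 = 3892 / 9.81 = 396.7 s

396.7 s


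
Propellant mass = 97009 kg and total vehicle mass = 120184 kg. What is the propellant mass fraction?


PMF = 97009 / 120184 = 0.807

0.807


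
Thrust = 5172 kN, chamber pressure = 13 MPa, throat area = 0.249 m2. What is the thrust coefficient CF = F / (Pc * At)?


CF = 5172000 / (13e6 * 0.249) = 1.6

1.6


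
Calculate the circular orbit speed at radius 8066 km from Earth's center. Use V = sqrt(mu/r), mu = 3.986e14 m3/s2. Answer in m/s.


V = sqrt(3.986e14 / 8066000) = 7030 m/s

7030 m/s


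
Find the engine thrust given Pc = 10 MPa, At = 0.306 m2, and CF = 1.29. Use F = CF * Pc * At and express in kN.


F = 1.29 * 10e6 * 0.306 = 3.9474e+06 N = 3947.4 kN

3947.4 kN


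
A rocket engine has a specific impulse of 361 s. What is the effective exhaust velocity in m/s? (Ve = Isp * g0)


Ve = Isp * g0 = 361 * 9.81 = 3541.4 m/s

3541.4 m/s


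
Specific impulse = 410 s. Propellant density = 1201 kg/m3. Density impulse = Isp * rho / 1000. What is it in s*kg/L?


rho*Isp = 410 * 1201 / 1000 = 492 s*kg/L

492 s*kg/L


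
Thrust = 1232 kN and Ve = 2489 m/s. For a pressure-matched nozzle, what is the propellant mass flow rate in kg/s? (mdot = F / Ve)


mdot = F / Ve = 1232000 / 2489 = 495.0 kg/s

495.0 kg/s


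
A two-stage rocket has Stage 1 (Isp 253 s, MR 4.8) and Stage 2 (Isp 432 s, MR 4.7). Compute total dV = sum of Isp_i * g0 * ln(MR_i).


dV1 = 253 * 9.81 * ln(4.8) = 3893.2 m/s
dV2 = 432 * 9.81 * ln(4.7) = 6558.4 m/s
Total dV = 3893.2 + 6558.4 = 10451.6 m/s ~ 10452 m/s

10452 m/s


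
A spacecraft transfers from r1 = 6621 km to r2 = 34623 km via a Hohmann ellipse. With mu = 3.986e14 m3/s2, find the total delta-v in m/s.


V1 = sqrt(mu/r1) = 7759.02 m/s
dV1 = V1*(sqrt(2*r2/(r1+r2)) - 1) = 2294.63 m/s
V2 = sqrt(mu/r2) = 3393.02 m/s
dV2 = V2*(1 - sqrt(2*r1/(r1+r2))) = 1470.45 m/s
Total dV = 3765 m/s

3765 m/s


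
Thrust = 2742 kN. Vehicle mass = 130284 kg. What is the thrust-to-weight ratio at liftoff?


TWR = 2742000 / (130284 * 9.81) = 2.15

2.15


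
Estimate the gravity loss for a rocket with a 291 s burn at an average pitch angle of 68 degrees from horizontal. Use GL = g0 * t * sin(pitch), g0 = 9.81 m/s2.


GL = 9.81 * 291 * sin(68 deg) = 2647 m/s

2647 m/s


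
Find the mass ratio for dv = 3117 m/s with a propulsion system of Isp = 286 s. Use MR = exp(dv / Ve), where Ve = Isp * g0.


Ve = 286 * 9.81 = 2805.66 m/s
MR = exp(3117 / 2805.66) = 3.037

3.037


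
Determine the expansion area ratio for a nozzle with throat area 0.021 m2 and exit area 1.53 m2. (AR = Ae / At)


AR = 1.53 / 0.021 = 72.9

72.9


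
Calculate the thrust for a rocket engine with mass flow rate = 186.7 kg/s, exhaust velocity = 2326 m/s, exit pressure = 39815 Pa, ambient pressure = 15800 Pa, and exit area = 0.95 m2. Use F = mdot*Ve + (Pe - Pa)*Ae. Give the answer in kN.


F = 186.7 * 2326 + (39815 - 15800) * 0.95 = 457078.0 N = 457.1 kN

457.1 kN


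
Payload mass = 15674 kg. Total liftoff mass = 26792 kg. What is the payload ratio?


PR = 15674 / 26792 = 0.585

0.585


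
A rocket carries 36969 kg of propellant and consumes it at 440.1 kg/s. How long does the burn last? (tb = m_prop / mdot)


tb = 36969 / 440.1 = 84.0 s

84.0 s


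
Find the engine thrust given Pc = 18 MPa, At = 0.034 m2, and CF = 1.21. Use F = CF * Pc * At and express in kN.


F = 1.21 * 18e6 * 0.034 = 740520.0 N = 740.5 kN

740.5 kN


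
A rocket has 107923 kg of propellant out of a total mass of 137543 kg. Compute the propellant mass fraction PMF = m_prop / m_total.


PMF = 107923 / 137543 = 0.785

0.785


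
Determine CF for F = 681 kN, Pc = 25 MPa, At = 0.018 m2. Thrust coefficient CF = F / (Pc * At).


CF = 681000 / (25e6 * 0.018) = 1.51

1.51


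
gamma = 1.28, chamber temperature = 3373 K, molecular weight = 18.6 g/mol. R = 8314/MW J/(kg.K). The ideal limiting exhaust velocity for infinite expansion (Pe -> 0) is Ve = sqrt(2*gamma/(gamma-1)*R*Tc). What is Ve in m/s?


R = 8314 / 18.6 = 446.99 J/(kg.K)
Ve = sqrt(2 * 1.28 / (1.28 - 1) * 446.99 * 3373) = 3713 m/s

3713 m/s


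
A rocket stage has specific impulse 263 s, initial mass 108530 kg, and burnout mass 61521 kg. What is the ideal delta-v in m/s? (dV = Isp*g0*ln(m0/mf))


Ve = 263 * 9.81 = 2580.03 m/s
dV = 2580.03 * ln(108530/61521) = 1465 m/s

1465 m/s


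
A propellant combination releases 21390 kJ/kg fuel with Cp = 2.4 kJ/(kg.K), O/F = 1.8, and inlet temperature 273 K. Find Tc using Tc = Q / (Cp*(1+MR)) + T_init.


Tc = 21390 / (2.4 * (1 + 1.8)) + 273 = 3456 K

3456 K
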